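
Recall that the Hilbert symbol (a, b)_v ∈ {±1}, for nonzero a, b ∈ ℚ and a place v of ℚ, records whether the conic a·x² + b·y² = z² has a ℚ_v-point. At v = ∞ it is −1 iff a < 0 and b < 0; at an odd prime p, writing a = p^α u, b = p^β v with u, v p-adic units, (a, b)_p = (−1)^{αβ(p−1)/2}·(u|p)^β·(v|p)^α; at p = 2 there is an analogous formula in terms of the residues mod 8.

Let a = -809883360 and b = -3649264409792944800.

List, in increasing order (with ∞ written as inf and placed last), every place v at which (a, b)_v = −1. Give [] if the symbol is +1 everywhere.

[2, 3, 5, 13, 19, inf]

(a, b) ≡ (-624910, -28842) mod (ℚ^×)²; places V = {2, 3, 5, 11, 13, 19, 23, ∞}.
(a,b)_2: α=5, β=5; u≡1, v≡3 (mod 8); ε(u)ε(v)=0·1, αω(v)=5·1, βω(u)=5·0; sum ≡ 1  ⇒  -1.
(a,b)_∞: sgn(-624910)=−, sgn(-28842)=−, so -1.
(a,b)_13: α=1, u≡10; β=2, v≡11 (mod 13); (10|13)=+1, (11|13)=-1; sign (−1)^0·+1^2·-1^1 = -1.
(a,b)_11: α=1, u≡1; β=3, v≡6 (mod 11); (1|11)=+1, (6|11)=-1; sign (−1)^1·+1^3·-1^1 = +1.
(a,b)_19: α=1, u≡15; β=3, v≡2 (mod 19); (15|19)=-1, (2|19)=-1; sign (−1)^1·-1^3·-1^1 = -1.
(a,b)_23: α=1, u≡13; β=3, v≡20 (mod 23); (13|23)=+1, (20|23)=-1; sign (−1)^1·+1^3·-1^1 = +1.
(a,b)_5: α=1, u≡3; β=2, v≡3 (mod 5); (3|5)=-1, (3|5)=-1; sign (−1)^0·-1^2·-1^1 = -1.
(a,b)_3: α=4, u≡2; β=5, v≡1 (mod 3); (2|3)=-1, (1|3)=+1; sign (−1)^0·-1^5·+1^4 = -1.
(-624910, -28842 / ℚ) ramifies at {2, 3, 5, 13, 19, ∞}: a division algebra.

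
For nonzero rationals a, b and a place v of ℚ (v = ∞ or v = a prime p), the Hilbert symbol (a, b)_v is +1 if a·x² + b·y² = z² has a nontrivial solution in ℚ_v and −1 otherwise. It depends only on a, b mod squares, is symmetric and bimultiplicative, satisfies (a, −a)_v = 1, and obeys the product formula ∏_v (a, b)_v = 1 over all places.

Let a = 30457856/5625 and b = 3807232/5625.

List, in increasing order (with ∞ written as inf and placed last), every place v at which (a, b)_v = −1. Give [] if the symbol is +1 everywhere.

Mod squares: a ≡ 11, b ≡ 22. Check v ∈ {∞, 2, 3, 5, 11, 13}.
v=∞: 11 > 0 and 22 > 0  ⇒  (a,b)_∞ = +1.
v=11: a=11^1·(≡5), b=11^1·(≡2) mod 11; (5|11)=+1, (2|11)=-1; (−1)^{1·1·5}·(+1)^1·(-1)^1 = +1.
v=2: v_2(a)=14, v_2(b)=11; units ≡ 3, 3 (mod 8); ε·ε+αω+βω = 1·1+14·1+11·1 ≡ 0  ⇒  (a,b)_2 = +1.
v=3: a=3^-2·(≡2), b=3^-2·(≡1) mod 3; (2|3)=-1, (1|3)=+1; (−1)^{-2·-2·1}·(-1)^-2·(+1)^-2 = +1.
v=13: a=13^2·(≡2), b=13^2·(≡10) mod 13; (2|13)=-1, (10|13)=+1; (−1)^{2·2·6}·(-1)^2·(+1)^2 = +1.
v=5: a=5^-4·(≡4), b=5^-4·(≡3) mod 5; (4|5)=+1, (3|5)=-1; (−1)^{-4·-4·2}·(+1)^-4·(-1)^-4 = +1.
Every local symbol is +1, so the conic 11·x² + 22·y² = z² has ℚ_v-points for all v and hence a ℚ-point; (a, b / ℚ) ≅ M_2(ℚ).

[]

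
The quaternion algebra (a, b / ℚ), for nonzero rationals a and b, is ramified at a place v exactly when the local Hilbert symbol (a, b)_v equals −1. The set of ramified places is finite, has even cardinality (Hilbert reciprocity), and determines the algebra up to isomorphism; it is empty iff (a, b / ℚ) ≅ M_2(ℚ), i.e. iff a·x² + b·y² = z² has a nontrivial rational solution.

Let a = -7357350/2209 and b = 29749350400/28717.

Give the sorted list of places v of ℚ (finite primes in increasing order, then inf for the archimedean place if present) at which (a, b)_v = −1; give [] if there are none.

[2, 7, 11, 13]

(a, b) ≡ (-6006, 13) mod (ℚ^×)²; places V = {2, 3, 5, 7, 11, 13, 47, ∞}.
(a,b)_3: α=1, u≡2; β=0, v≡1 (mod 3); (2|3)=-1, (1|3)=+1; sign (−1)^0·-1^0·+1^1 = +1.
(a,b)_2: α=1, β=12; u≡5, v≡5 (mod 8); ε(u)ε(v)=0·0, αω(v)=1·1, βω(u)=12·1; sum ≡ 1  ⇒  -1.
(a,b)_13: α=1, u≡8; β=-1, v≡10 (mod 13); (8|13)=-1, (10|13)=+1; sign (−1)^0·-1^-1·+1^1 = -1.
(a,b)_11: α=1, u≡3; β=2, v≡2 (mod 11); (3|11)=+1, (2|11)=-1; sign (−1)^0·+1^2·-1^1 = -1.
(a,b)_7: α=3, u≡3; β=4, v≡5 (mod 7); (3|7)=-1, (5|7)=-1; sign (−1)^0·-1^4·-1^3 = -1.
(a,b)_∞: sgn(-6006)=−, sgn(13)=+, so +1.
(a,b)_5: α=2, u≡4; β=2, v≡3 (mod 5); (4|5)=+1, (3|5)=-1; sign (−1)^0·+1^2·-1^2 = +1.
(a,b)_47: α=-2, u≡30; β=-2, v≡33 (mod 47); (30|47)=-1, (33|47)=-1; sign (−1)^0·-1^-2·-1^-2 = +1.
(-6006, 13 / ℚ) ramifies at {2, 7, 11, 13}: a division algebra.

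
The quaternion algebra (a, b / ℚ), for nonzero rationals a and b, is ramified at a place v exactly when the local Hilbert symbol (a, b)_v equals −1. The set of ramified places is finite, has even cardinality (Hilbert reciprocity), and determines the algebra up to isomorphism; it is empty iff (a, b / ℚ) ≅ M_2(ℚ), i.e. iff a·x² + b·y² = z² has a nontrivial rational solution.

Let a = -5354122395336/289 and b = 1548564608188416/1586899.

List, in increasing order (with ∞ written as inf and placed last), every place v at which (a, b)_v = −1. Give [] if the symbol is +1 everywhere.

[3, 13, 19, 23]

(a, b) ≡ (-30643314, 102486) mod (ℚ^×)²; places V = {2, 3, 7, 11, 13, 17, 19, 23, 29, 31, ∞}.
(a,b)_19: α=3, u≡6; β=-1, v≡11 (mod 19); (6|19)=+1, (11|19)=+1; sign (−1)^1·+1^-1·+1^3 = -1.
(a,b)_23: α=1, u≡9; β=2, v≡11 (mod 23); (9|23)=+1, (11|23)=-1; sign (−1)^0·+1^2·-1^1 = -1.
(a,b)_7: α=0, u≡3; β=2, v≡3 (mod 7); (3|7)=-1, (3|7)=-1; sign (−1)^0·-1^2·-1^0 = +1.
(a,b)_29: α=1, u≡7; β=1, v≡4 (mod 29); (7|29)=+1, (4|29)=+1; sign (−1)^0·+1^1·+1^1 = +1.
(a,b)_13: α=1, u≡2; β=2, v≡8 (mod 13); (2|13)=-1, (8|13)=-1; sign (−1)^0·-1^2·-1^1 = -1.
(a,b)_17: α=-2, u≡13; β=-4, v≡10 (mod 17); (13|17)=+1, (10|17)=-1; sign (−1)^0·+1^-4·-1^-2 = +1.
(a,b)_11: α=2, u≡2; β=0, v≡10 (mod 11); (2|11)=-1, (10|11)=-1; sign (−1)^0·-1^0·-1^2 = +1.
(a,b)_2: α=3, β=17; u≡7, v≡3 (mod 8); ε(u)ε(v)=1·1, αω(v)=3·1, βω(u)=17·0; sum ≡ 0  ⇒  +1.
(a,b)_3: α=1, u≡1; β=1, v≡1 (mod 3); (1|3)=+1, (1|3)=+1; sign (−1)^1·+1^1·+1^1 = -1.
(a,b)_31: α=1, u≡21; β=1, v≡20 (mod 31); (21|31)=-1, (20|31)=+1; sign (−1)^1·-1^1·+1^1 = +1.
(a,b)_∞: sgn(-30643314)=−, sgn(102486)=+, so +1.
Ram(-30643314, 102486) = {3, 13, 19, 23}; no ℚ_3-point on the conic.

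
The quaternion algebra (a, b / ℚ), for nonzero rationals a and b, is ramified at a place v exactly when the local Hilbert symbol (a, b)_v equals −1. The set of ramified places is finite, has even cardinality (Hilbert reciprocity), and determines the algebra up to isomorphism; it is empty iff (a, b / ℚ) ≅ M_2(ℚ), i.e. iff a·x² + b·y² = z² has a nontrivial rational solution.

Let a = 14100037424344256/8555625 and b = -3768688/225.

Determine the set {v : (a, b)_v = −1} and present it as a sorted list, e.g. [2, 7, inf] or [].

(a, b) ≡ (11, -4807) mod (ℚ^×)²; places V = {2, 3, 5, 7, 11, 13, 19, 23, ∞}.
(a,b)_7: α=4, u≡1; β=2, v≡4 (mod 7); (1|7)=+1, (4|7)=+1; sign (−1)^0·+1^2·+1^4 = +1.
(a,b)_11: α=3, u≡9; β=1, v≡4 (mod 11); (9|11)=+1, (4|11)=+1; sign (−1)^1·+1^1·+1^3 = -1.
(a,b)_23: α=2, u≡21; β=1, v≡10 (mod 23); (21|23)=-1, (10|23)=-1; sign (−1)^0·-1^1·-1^2 = -1.
(a,b)_13: α=-2, u≡7; β=0, v≡3 (mod 13); (7|13)=-1, (3|13)=+1; sign (−1)^0·-1^0·+1^-2 = +1.
(a,b)_2: α=6, β=4; u≡3, v≡1 (mod 8); ε(u)ε(v)=1·0, αω(v)=6·0, βω(u)=4·1; sum ≡ 0  ⇒  +1.
(a,b)_19: α=4, u≡5; β=1, v≡10 (mod 19); (5|19)=+1, (10|19)=-1; sign (−1)^0·+1^1·-1^4 = +1.
(a,b)_3: α=-4, u≡2; β=-2, v≡2 (mod 3); (2|3)=-1, (2|3)=-1; sign (−1)^0·-1^-2·-1^-4 = +1.
(a,b)_5: α=-4, u≡4; β=-2, v≡3 (mod 5); (4|5)=+1, (3|5)=-1; sign (−1)^0·+1^-2·-1^-4 = +1.
(a,b)_∞: sgn(11)=+, sgn(-4807)=−, so +1.
|Ram(11, -4807)| = 2, even; anisotropic at {11, 23}.

[11, 23]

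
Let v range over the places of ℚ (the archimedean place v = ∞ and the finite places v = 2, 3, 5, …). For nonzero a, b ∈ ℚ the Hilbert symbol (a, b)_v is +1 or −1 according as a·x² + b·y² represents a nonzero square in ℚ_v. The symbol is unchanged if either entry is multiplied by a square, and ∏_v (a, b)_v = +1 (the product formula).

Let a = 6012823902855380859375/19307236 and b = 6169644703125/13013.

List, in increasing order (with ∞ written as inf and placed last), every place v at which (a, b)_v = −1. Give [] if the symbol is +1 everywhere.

(a, b) ≡ (2279, 375358137) mod (ℚ^×)²; places V = {2, 3, 5, 7, 11, 13, 23, 31, 43, 53, ∞}.
(a,b)_31: α=2, u≡20; β=1, v≡6 (mod 31); (20|31)=+1, (6|31)=-1; sign (−1)^0·+1^1·-1^2 = +1.
(a,b)_43: α=1, u≡1; β=1, v≡9 (mod 43); (1|43)=+1, (9|43)=+1; sign (−1)^1·+1^1·+1^1 = -1.
(a,b)_53: α=1, u≡6; β=1, v≡45 (mod 53); (6|53)=+1, (45|53)=-1; sign (−1)^0·+1^1·-1^1 = -1.
(a,b)_3: α=12, u≡2; β=5, v≡2 (mod 3); (2|3)=-1, (2|3)=-1; sign (−1)^0·-1^5·-1^12 = -1.
(a,b)_23: α=2, u≡6; β=1, v≡3 (mod 23); (6|23)=+1, (3|23)=+1; sign (−1)^0·+1^1·+1^2 = +1.
(a,b)_2: α=-2, β=0; u≡7, v≡1 (mod 8); ε(u)ε(v)=1·0, αω(v)=-2·0, βω(u)=0·0; sum ≡ 0  ⇒  +1.
(a,b)_∞: sgn(2279)=+, sgn(375358137)=+, so +1.
(a,b)_7: α=0, u≡2; β=-1, v≡2 (mod 7); (2|7)=+1, (2|7)=+1; sign (−1)^0·+1^-1·+1^0 = +1.
(a,b)_13: α=-6, u≡9; β=-2, v≡6 (mod 13); (9|13)=+1, (6|13)=-1; sign (−1)^0·+1^-2·-1^-6 = +1.
(a,b)_11: α=0, u≡2; β=-1, v≡4 (mod 11); (2|11)=-1, (4|11)=+1; sign (−1)^0·-1^-1·+1^0 = -1.
(a,b)_5: α=10, u≡1; β=6, v≡2 (mod 5); (1|5)=+1, (2|5)=-1; sign (−1)^0·+1^6·-1^10 = +1.
(2279, 375358137 / ℚ) ramifies at {3, 11, 43, 53}: a division algebra.

[3, 11, 43, 53]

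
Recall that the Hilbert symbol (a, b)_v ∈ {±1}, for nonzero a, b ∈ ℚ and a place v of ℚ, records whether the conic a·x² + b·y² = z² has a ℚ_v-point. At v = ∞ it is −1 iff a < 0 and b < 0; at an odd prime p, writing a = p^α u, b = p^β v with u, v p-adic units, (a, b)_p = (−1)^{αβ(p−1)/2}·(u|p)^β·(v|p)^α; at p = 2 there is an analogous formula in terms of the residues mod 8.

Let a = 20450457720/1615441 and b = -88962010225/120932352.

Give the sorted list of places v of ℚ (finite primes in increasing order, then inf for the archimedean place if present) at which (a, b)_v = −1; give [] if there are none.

[2, 5]

Mod squares: a ≡ 6270, b ≡ -2. Check v ∈ {∞, 2, 3, 5, 7, 11, 17, 19, 29, 31, 41, 43}.
v=17: a=17^0·(≡14), b=17^2·(≡13) mod 17; (14|17)=-1, (13|17)=+1; (−1)^{0·2·8}·(-1)^2·(+1)^0 = +1.
v=41: a=41^-2·(≡13), b=41^0·(≡1) mod 41; (13|41)=-1, (1|41)=+1; (−1)^{-2·0·20}·(-1)^0·(+1)^-2 = +1.
v=29: a=29^0·(≡20), b=29^2·(≡15) mod 29; (20|29)=+1, (15|29)=-1; (−1)^{0·2·14}·(+1)^2·(-1)^0 = +1.
v=∞: 6270 > 0 and -2 < 0  ⇒  (a,b)_∞ = +1.
v=11: a=11^1·(≡1), b=11^4·(≡5) mod 11; (1|11)=+1, (5|11)=+1; (−1)^{1·4·5}·(+1)^4·(+1)^1 = +1.
v=31: a=31^-2·(≡20), b=31^0·(≡6) mod 31; (20|31)=+1, (6|31)=-1; (−1)^{-2·0·15}·(+1)^0·(-1)^-2 = +1.
v=43: a=43^2·(≡40), b=43^0·(≡1) mod 43; (40|43)=+1, (1|43)=+1; (−1)^{2·0·21}·(+1)^0·(+1)^2 = +1.
v=2: v_2(a)=3, v_2(b)=-11; units ≡ 7, 7 (mod 8); ε·ε+αω+βω = 1·1+3·0+-11·0 ≡ 1  ⇒  (a,b)_2 = -1.
v=5: a=5^1·(≡4), b=5^2·(≡3) mod 5; (4|5)=+1, (3|5)=-1; (−1)^{1·2·2}·(+1)^2·(-1)^1 = -1.
v=3: a=3^3·(≡2), b=3^-10·(≡1) mod 3; (2|3)=-1, (1|3)=+1; (−1)^{3·-10·1}·(-1)^-10·(+1)^3 = +1.
v=19: a=19^1·(≡16), b=19^0·(≡4) mod 19; (16|19)=+1, (4|19)=+1; (−1)^{1·0·9}·(+1)^0·(+1)^1 = +1.
v=7: a=7^2·(≡6), b=7^0·(≡5) mod 7; (6|7)=-1, (5|7)=-1; (−1)^{2·0·3}·(-1)^0·(-1)^2 = +1.
(6270, -2 / ℚ) ramifies at {2, 5}: a division algebra.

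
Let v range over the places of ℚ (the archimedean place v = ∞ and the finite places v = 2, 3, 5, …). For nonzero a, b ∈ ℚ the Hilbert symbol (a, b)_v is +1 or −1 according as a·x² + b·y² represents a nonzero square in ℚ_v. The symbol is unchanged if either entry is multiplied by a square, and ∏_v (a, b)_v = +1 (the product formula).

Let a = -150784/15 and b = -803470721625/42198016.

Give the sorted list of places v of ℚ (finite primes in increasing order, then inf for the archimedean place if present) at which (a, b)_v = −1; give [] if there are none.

[17, inf]

Mod squares: a ≡ -8835, b ≡ -28985. Check v ∈ {∞, 2, 3, 5, 7, 11, 13, 17, 19, 29, 31}.
v=5: a=5^-1·(≡2), b=5^3·(≡2) mod 5; (2|5)=-1, (2|5)=-1; (−1)^{-1·3·2}·(-1)^3·(-1)^-1 = +1.
v=3: a=3^-1·(≡1), b=3^8·(≡1) mod 3; (1|3)=+1, (1|3)=+1; (−1)^{-1·8·1}·(+1)^8·(+1)^-1 = +1.
v=11: a=11^0·(≡1), b=11^1·(≡1) mod 11; (1|11)=+1, (1|11)=+1; (−1)^{0·1·5}·(+1)^1·(+1)^0 = +1.
v=19: a=19^1·(≡8), b=19^0·(≡9) mod 19; (8|19)=-1, (9|19)=+1; (−1)^{1·0·9}·(-1)^0·(+1)^1 = +1.
v=31: a=31^1·(≡25), b=31^1·(≡3) mod 31; (25|31)=+1, (3|31)=-1; (−1)^{1·1·15}·(+1)^1·(-1)^1 = +1.
v=17: a=17^0·(≡14), b=17^1·(≡7) mod 17; (14|17)=-1, (7|17)=-1; (−1)^{0·1·8}·(-1)^1·(-1)^0 = -1.
v=2: v_2(a)=8, v_2(b)=-10; units ≡ 5, 7 (mod 8); ε·ε+αω+βω = 0·1+8·0+-10·1 ≡ 0  ⇒  (a,b)_2 = +1.
v=29: a=29^0·(≡3), b=29^-2·(≡2) mod 29; (3|29)=-1, (2|29)=-1; (−1)^{0·-2·14}·(-1)^-2·(-1)^0 = +1.
v=13: a=13^0·(≡8), b=13^2·(≡11) mod 13; (8|13)=-1, (11|13)=-1; (−1)^{0·2·6}·(-1)^2·(-1)^0 = +1.
v=∞: -8835 < 0 and -28985 < 0  ⇒  (a,b)_∞ = -1.
v=7: a=7^0·(≡3), b=7^-2·(≡1) mod 7; (3|7)=-1, (1|7)=+1; (−1)^{0·-2·3}·(-1)^-2·(+1)^0 = +1.
Ram(-8835, -28985) = {17, ∞}; no ℚ_17-point on the conic.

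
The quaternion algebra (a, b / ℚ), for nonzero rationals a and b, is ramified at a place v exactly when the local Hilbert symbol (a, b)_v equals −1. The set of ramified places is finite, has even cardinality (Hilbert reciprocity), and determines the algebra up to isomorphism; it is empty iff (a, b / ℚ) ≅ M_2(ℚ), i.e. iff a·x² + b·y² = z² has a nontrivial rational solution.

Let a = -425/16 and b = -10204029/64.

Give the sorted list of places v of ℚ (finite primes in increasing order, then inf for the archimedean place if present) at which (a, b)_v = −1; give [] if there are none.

(a, b) ≡ (-17, -1133781) mod (ℚ^×)²; places V = {2, 3, 5, 11, 17, 43, 47, ∞}.
(a,b)_3: α=0, u≡1; β=3, v≡1 (mod 3); (1|3)=+1, (1|3)=+1; sign (−1)^0·+1^3·+1^0 = +1.
(a,b)_2: α=-4, β=-6; u≡7, v≡3 (mod 8); ε(u)ε(v)=1·1, αω(v)=-4·1, βω(u)=-6·0; sum ≡ 1  ⇒  -1.
(a,b)_47: α=0, u≡41; β=1, v≡13 (mod 47); (41|47)=-1, (13|47)=-1; sign (−1)^0·-1^1·-1^0 = -1.
(a,b)_∞: sgn(-17)=−, sgn(-1133781)=−, so -1.
(a,b)_5: α=2, u≡3; β=0, v≡4 (mod 5); (3|5)=-1, (4|5)=+1; sign (−1)^0·-1^0·+1^2 = +1.
(a,b)_11: α=0, u≡3; β=1, v≡10 (mod 11); (3|11)=+1, (10|11)=-1; sign (−1)^0·+1^1·-1^0 = +1.
(a,b)_17: α=1, u≡8; β=1, v≡13 (mod 17); (8|17)=+1, (13|17)=+1; sign (−1)^0·+1^1·+1^1 = +1.
(a,b)_43: α=0, u≡3; β=1, v≡15 (mod 43); (3|43)=-1, (15|43)=+1; sign (−1)^0·-1^1·+1^0 = -1.
Ram(-17, -1133781) = {2, 43, 47, ∞}; no ℚ_2-point on the conic.

[2, 43, 47, inf]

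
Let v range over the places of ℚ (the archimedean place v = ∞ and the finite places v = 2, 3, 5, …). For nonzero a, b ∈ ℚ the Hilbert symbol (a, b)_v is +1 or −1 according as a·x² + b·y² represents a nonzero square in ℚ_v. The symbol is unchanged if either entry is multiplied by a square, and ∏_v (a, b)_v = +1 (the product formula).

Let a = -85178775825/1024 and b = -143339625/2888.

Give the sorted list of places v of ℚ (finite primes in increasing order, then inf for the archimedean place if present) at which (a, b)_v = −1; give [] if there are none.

(a, b) ≡ (-17, -130) mod (ℚ^×)²; places V = {2, 3, 5, 11, 13, 17, 19, ∞}.
(a,b)_13: α=2, u≡1; β=1, v≡10 (mod 13); (1|13)=+1, (10|13)=+1; sign (−1)^0·+1^1·+1^2 = +1.
(a,b)_17: α=1, u≡2; β=0, v≡14 (mod 17); (2|17)=+1, (14|17)=-1; sign (−1)^0·+1^0·-1^1 = -1.
(a,b)_5: α=2, u≡3; β=3, v≡1 (mod 5); (3|5)=-1, (1|5)=+1; sign (−1)^0·-1^3·+1^2 = -1.
(a,b)_11: α=4, u≡9; β=2, v≡7 (mod 11); (9|11)=+1, (7|11)=-1; sign (−1)^0·+1^2·-1^4 = +1.
(a,b)_2: α=-10, β=-3; u≡7, v≡7 (mod 8); ε(u)ε(v)=1·1, αω(v)=-10·0, βω(u)=-3·0; sum ≡ 1  ⇒  -1.
(a,b)_19: α=0, u≡14; β=-2, v≡10 (mod 19); (14|19)=-1, (10|19)=-1; sign (−1)^0·-1^-2·-1^0 = +1.
(a,b)_∞: sgn(-17)=−, sgn(-130)=−, so -1.
(a,b)_3: α=4, u≡1; β=6, v≡2 (mod 3); (1|3)=+1, (2|3)=-1; sign (−1)^0·+1^6·-1^4 = +1.
|Ram(-17, -130)| = 4, even; anisotropic at {2, 5, 17, ∞}.

[2, 5, 17, inf]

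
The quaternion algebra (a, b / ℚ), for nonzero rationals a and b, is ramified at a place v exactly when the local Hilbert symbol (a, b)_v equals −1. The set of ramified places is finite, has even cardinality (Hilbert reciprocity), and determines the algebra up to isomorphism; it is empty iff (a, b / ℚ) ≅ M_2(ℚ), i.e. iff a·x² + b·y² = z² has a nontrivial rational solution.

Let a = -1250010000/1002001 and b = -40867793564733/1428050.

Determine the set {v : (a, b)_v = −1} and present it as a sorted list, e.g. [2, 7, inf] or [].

Mod squares: a ≡ -13889, b ≡ -43106554. Check v ∈ {∞, 2, 3, 5, 7, 11, 13, 17, 19, 23, 31, 37, 43}.
v=∞: -13889 < 0 and -43106554 < 0  ⇒  (a,b)_∞ = -1.
v=17: a=17^1·(≡8), b=17^2·(≡3) mod 17; (8|17)=+1, (3|17)=-1; (−1)^{1·2·8}·(+1)^2·(-1)^1 = -1.
v=43: a=43^1·(≡10), b=43^1·(≡35) mod 43; (10|43)=+1, (35|43)=+1; (−1)^{1·1·21}·(+1)^1·(+1)^1 = -1.
v=13: a=13^-2·(≡8), b=13^-4·(≡9) mod 13; (8|13)=-1, (9|13)=+1; (−1)^{-2·-4·6}·(-1)^-4·(+1)^-2 = +1.
v=31: a=31^0·(≡29), b=31^1·(≡19) mod 31; (29|31)=-1, (19|31)=+1; (−1)^{0·1·15}·(-1)^1·(+1)^0 = -1.
v=5: a=5^4·(≡4), b=5^-2·(≡1) mod 5; (4|5)=+1, (1|5)=+1; (−1)^{4·-2·2}·(+1)^-2·(+1)^4 = +1.
v=11: a=11^-2·(≡4), b=11^0·(≡1) mod 11; (4|11)=+1, (1|11)=+1; (−1)^{-2·0·5}·(+1)^0·(+1)^-2 = +1.
v=19: a=19^1·(≡15), b=19^1·(≡6) mod 19; (15|19)=-1, (6|19)=+1; (−1)^{1·1·9}·(-1)^1·(+1)^1 = +1.
v=7: a=7^-2·(≡3), b=7^0·(≡5) mod 7; (3|7)=-1, (5|7)=-1; (−1)^{-2·0·3}·(-1)^0·(-1)^-2 = +1.
v=2: v_2(a)=4, v_2(b)=-1; units ≡ 7, 3 (mod 8); ε·ε+αω+βω = 1·1+4·1+-1·0 ≡ 1  ⇒  (a,b)_2 = -1.
v=37: a=37^0·(≡18), b=37^1·(≡35) mod 37; (18|37)=-1, (35|37)=-1; (−1)^{0·1·18}·(-1)^1·(-1)^0 = -1.
v=23: a=23^0·(≡12), b=23^1·(≡16) mod 23; (12|23)=+1, (16|23)=+1; (−1)^{0·1·11}·(+1)^1·(+1)^0 = +1.
v=3: a=3^2·(≡1), b=3^8·(≡2) mod 3; (1|3)=+1, (2|3)=-1; (−1)^{2·8·1}·(+1)^8·(-1)^2 = +1.
|Ram(-13889, -43106554)| = 6, even; anisotropic at {2, 17, 31, 37, 43, ∞}.

[2, 17, 31, 37, 43, inf]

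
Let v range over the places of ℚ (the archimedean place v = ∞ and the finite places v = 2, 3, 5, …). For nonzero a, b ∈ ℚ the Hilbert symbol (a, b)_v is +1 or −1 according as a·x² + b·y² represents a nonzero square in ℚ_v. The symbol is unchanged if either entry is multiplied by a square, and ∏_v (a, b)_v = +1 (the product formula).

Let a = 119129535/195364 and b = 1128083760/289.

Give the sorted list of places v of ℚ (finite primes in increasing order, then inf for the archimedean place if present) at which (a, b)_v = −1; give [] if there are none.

[2, 23]

(a, b) ≡ (3335, 115) mod (ℚ^×)²; places V = {2, 3, 5, 7, 13, 17, 23, 29, ∞}.
(a,b)_17: α=-2, u≡14; β=-2, v≡4 (mod 17); (14|17)=-1, (4|17)=+1; sign (−1)^0·-1^-2·+1^-2 = +1.
(a,b)_7: α=2, u≡3; β=0, v≡3 (mod 7); (3|7)=-1, (3|7)=-1; sign (−1)^0·-1^0·-1^2 = +1.
(a,b)_2: α=-2, β=4; u≡7, v≡3 (mod 8); ε(u)ε(v)=1·1, αω(v)=-2·1, βω(u)=4·0; sum ≡ 1  ⇒  -1.
(a,b)_3: α=6, u≡2; β=6, v≡1 (mod 3); (2|3)=-1, (1|3)=+1; sign (−1)^0·-1^6·+1^6 = +1.
(a,b)_∞: sgn(3335)=+, sgn(115)=+, so +1.
(a,b)_5: α=1, u≡3; β=1, v≡3 (mod 5); (3|5)=-1, (3|5)=-1; sign (−1)^0·-1^1·-1^1 = +1.
(a,b)_13: α=-2, u≡8; β=0, v≡8 (mod 13); (8|13)=-1, (8|13)=-1; sign (−1)^0·-1^0·-1^-2 = +1.
(a,b)_23: α=1, u≡7; β=1, v≡15 (mod 23); (7|23)=-1, (15|23)=-1; sign (−1)^1·-1^1·-1^1 = -1.
(a,b)_29: α=1, u≡25; β=2, v≡6 (mod 29); (25|29)=+1, (6|29)=+1; sign (−1)^0·+1^2·+1^1 = +1.
Ram(3335, 115) = {2, 23}; no ℚ_2-point on the conic.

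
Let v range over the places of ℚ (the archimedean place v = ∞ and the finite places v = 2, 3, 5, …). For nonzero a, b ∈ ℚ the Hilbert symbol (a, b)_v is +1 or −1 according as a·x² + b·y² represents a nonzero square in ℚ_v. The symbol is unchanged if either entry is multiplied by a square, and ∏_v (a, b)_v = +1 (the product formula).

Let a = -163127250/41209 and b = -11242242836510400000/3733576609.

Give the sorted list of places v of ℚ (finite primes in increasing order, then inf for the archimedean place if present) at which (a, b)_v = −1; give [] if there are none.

[13, inf]

(a, b) ≡ (-4290, -110) mod (ℚ^×)²; places V = {2, 3, 5, 7, 11, 13, 23, 29, 43, ∞}.
(a,b)_23: α=0, u≡7; β=2, v≡15 (mod 23); (7|23)=-1, (15|23)=-1; sign (−1)^0·-1^2·-1^0 = +1.
(a,b)_29: α=-2, u≡18; β=-2, v≡24 (mod 29); (18|29)=-1, (24|29)=+1; sign (−1)^0·-1^-2·+1^-2 = +1.
(a,b)_∞: sgn(-4290)=−, sgn(-110)=−, so -1.
(a,b)_43: α=0, u≡23; β=-2, v≡2 (mod 43); (23|43)=+1, (2|43)=-1; sign (−1)^0·+1^-2·-1^0 = +1.
(a,b)_3: α=3, u≡1; β=10, v≡1 (mod 3); (1|3)=+1, (1|3)=+1; sign (−1)^0·+1^10·+1^3 = +1.
(a,b)_2: α=1, β=9; u≡7, v≡1 (mod 8); ε(u)ε(v)=1·0, αω(v)=1·0, βω(u)=9·0; sum ≡ 0  ⇒  +1.
(a,b)_13: α=3, u≡7; β=2, v≡2 (mod 13); (7|13)=-1, (2|13)=-1; sign (−1)^0·-1^2·-1^3 = -1.
(a,b)_11: α=1, u≡7; β=3, v≡5 (mod 11); (7|11)=-1, (5|11)=+1; sign (−1)^1·-1^3·+1^1 = +1.
(a,b)_5: α=3, u≡3; β=5, v≡3 (mod 5); (3|5)=-1, (3|5)=-1; sign (−1)^0·-1^5·-1^3 = +1.
(a,b)_7: α=-2, u≡1; β=-4, v≡1 (mod 7); (1|7)=+1, (1|7)=+1; sign (−1)^0·+1^-4·+1^-2 = +1.
(-4290, -110 / ℚ) ramifies at {13, ∞}: a division algebra.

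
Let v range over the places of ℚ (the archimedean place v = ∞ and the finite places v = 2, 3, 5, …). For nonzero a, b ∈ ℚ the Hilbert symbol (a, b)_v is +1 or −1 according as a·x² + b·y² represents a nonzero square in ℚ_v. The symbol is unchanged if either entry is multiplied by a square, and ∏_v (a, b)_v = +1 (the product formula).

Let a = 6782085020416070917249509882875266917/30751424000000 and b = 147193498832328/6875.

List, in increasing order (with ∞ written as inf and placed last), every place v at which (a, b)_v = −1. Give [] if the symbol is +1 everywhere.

(a, b) ≡ (407, 266662) mod (ℚ^×)²; places V = {2, 3, 5, 7, 11, 13, 17, 19, 23, 31, 37, ∞}.
(a,b)_37: α=5, u≡11; β=2, v≡28 (mod 37); (11|37)=+1, (28|37)=+1; sign (−1)^0·+1^2·+1^5 = +1.
(a,b)_3: α=22, u≡2; β=8, v≡1 (mod 3); (2|3)=-1, (1|3)=+1; sign (−1)^0·-1^8·+1^22 = +1.
(a,b)_19: α=-2, u≡18; β=0, v≡6 (mod 19); (18|19)=-1, (6|19)=+1; sign (−1)^0·-1^0·+1^-2 = +1.
(a,b)_∞: sgn(407)=+, sgn(266662)=+, so +1.
(a,b)_23: α=4, u≡13; β=1, v≡8 (mod 23); (13|23)=+1, (8|23)=+1; sign (−1)^0·+1^1·+1^4 = +1.
(a,b)_31: α=2, u≡20; β=1, v≡11 (mod 31); (20|31)=+1, (11|31)=-1; sign (−1)^0·+1^1·-1^2 = +1.
(a,b)_7: α=4, u≡2; β=0, v≡4 (mod 7); (2|7)=+1, (4|7)=+1; sign (−1)^0·+1^0·+1^4 = +1.
(a,b)_13: α=6, u≡9; β=2, v≡8 (mod 13); (9|13)=+1, (8|13)=-1; sign (−1)^0·+1^2·-1^6 = +1.
(a,b)_17: α=0, u≡15; β=1, v≡14 (mod 17); (15|17)=+1, (14|17)=-1; sign (−1)^0·+1^1·-1^0 = +1.
(a,b)_5: α=-6, u≡2; β=-4, v≡3 (mod 5); (2|5)=-1, (3|5)=-1; sign (−1)^0·-1^-4·-1^-6 = +1.
(a,b)_11: α=-3, u≡1; β=-1, v≡4 (mod 11); (1|11)=+1, (4|11)=+1; sign (−1)^1·+1^-1·+1^-3 = -1.
(a,b)_2: α=-12, β=3; u≡7, v≡3 (mod 8); ε(u)ε(v)=1·1, αω(v)=-12·1, βω(u)=3·0; sum ≡ 1  ⇒  -1.
Ram(407, 266662) = {2, 11}; no ℚ_2-point on the conic.

[2, 11]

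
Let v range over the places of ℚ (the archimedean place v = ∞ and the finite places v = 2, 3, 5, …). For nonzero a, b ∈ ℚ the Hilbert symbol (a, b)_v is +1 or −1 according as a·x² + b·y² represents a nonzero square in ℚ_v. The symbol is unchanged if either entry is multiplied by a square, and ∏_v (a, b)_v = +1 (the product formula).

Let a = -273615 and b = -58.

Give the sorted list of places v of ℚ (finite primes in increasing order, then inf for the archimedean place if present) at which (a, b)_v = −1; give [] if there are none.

[3, 5, 17, inf]

Mod squares: a ≡ -273615, b ≡ -58. Check v ∈ {∞, 2, 3, 5, 17, 29, 37}.
v=∞: -273615 < 0 and -58 < 0  ⇒  (a,b)_∞ = -1.
v=29: a=29^1·(≡19), b=29^1·(≡27) mod 29; (19|29)=-1, (27|29)=-1; (−1)^{1·1·14}·(-1)^1·(-1)^1 = +1.
v=17: a=17^1·(≡4), b=17^0·(≡10) mod 17; (4|17)=+1, (10|17)=-1; (−1)^{1·0·8}·(+1)^0·(-1)^1 = -1.
v=2: v_2(a)=0, v_2(b)=1; units ≡ 1, 3 (mod 8); ε·ε+αω+βω = 0·1+0·1+1·0 ≡ 0  ⇒  (a,b)_2 = +1.
v=37: a=37^1·(≡5), b=37^0·(≡16) mod 37; (5|37)=-1, (16|37)=+1; (−1)^{1·0·18}·(-1)^0·(+1)^1 = +1.
v=3: a=3^1·(≡1), b=3^0·(≡2) mod 3; (1|3)=+1, (2|3)=-1; (−1)^{1·0·1}·(+1)^0·(-1)^1 = -1.
v=5: a=5^1·(≡2), b=5^0·(≡2) mod 5; (2|5)=-1, (2|5)=-1; (−1)^{1·0·2}·(-1)^0·(-1)^1 = -1.
|Ram(-273615, -58)| = 4, even; anisotropic at {3, 5, 17, ∞}.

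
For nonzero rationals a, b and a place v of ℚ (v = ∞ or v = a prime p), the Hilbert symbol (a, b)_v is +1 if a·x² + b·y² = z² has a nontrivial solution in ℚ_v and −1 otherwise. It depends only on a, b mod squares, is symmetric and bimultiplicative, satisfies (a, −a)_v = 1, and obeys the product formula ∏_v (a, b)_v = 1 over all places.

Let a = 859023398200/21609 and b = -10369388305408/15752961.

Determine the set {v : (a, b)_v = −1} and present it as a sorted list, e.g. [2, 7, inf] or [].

[11, 23, 31, 37]

(a, b) ≡ (23795662, -16687) mod (ℚ^×)²; places V = {2, 3, 5, 7, 11, 19, 23, 31, 37, 41, ∞}.
(a,b)_3: α=-2, u≡1; β=-8, v≡2 (mod 3); (1|3)=+1, (2|3)=-1; sign (−1)^0·+1^-8·-1^-2 = +1.
(a,b)_11: α=1, u≡5; β=1, v≡1 (mod 11); (5|11)=+1, (1|11)=+1; sign (−1)^1·+1^1·+1^1 = -1.
(a,b)_∞: sgn(23795662)=+, sgn(-16687)=−, so +1.
(a,b)_37: α=1, u≡22; β=1, v≡30 (mod 37); (22|37)=-1, (30|37)=+1; sign (−1)^0·-1^1·+1^1 = -1.
(a,b)_19: α=2, u≡1; β=2, v≡13 (mod 19); (1|19)=+1, (13|19)=-1; sign (−1)^0·+1^2·-1^2 = +1.
(a,b)_2: α=3, β=10; u≡7, v≡1 (mod 8); ε(u)ε(v)=1·0, αω(v)=3·0, βω(u)=10·0; sum ≡ 0  ⇒  +1.
(a,b)_7: α=-4, u≡1; β=-4, v≡4 (mod 7); (1|7)=+1, (4|7)=+1; sign (−1)^0·+1^-4·+1^-4 = +1.
(a,b)_31: α=1, u≡26; β=0, v≡11 (mod 31); (26|31)=-1, (11|31)=-1; sign (−1)^0·-1^0·-1^1 = -1.
(a,b)_41: α=1, u≡24; β=3, v≡26 (mod 41); (24|41)=-1, (26|41)=-1; sign (−1)^0·-1^3·-1^1 = +1.
(a,b)_5: α=2, u≡2; β=0, v≡2 (mod 5); (2|5)=-1, (2|5)=-1; sign (−1)^0·-1^0·-1^2 = +1.
(a,b)_23: α=1, u≡1; β=0, v≡22 (mod 23); (1|23)=+1, (22|23)=-1; sign (−1)^0·+1^0·-1^1 = -1.
|Ram(23795662, -16687)| = 4, even; anisotropic at {11, 23, 31, 37}.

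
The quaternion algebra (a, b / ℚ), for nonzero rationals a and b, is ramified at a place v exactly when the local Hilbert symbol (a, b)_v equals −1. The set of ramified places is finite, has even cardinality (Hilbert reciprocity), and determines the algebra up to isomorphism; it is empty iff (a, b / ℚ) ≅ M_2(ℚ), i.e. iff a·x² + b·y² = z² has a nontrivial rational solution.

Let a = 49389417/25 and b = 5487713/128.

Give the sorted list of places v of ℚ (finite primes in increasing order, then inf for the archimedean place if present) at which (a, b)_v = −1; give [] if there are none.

[7, 31]

(a, b) ≡ (45353, 90706) mod (ℚ^×)²; places V = {2, 3, 5, 7, 11, 19, 31, ∞}.
(a,b)_∞: sgn(45353)=+, sgn(90706)=+, so +1.
(a,b)_11: α=3, u≡5; β=3, v≡6 (mod 11); (5|11)=+1, (6|11)=-1; sign (−1)^1·+1^3·-1^3 = +1.
(a,b)_2: α=0, β=-7; u≡1, v≡1 (mod 8); ε(u)ε(v)=0·0, αω(v)=0·0, βω(u)=-7·0; sum ≡ 0  ⇒  +1.
(a,b)_31: α=1, u≡27; β=1, v≡11 (mod 31); (27|31)=-1, (11|31)=-1; sign (−1)^1·-1^1·-1^1 = -1.
(a,b)_19: α=1, u≡12; β=1, v≡6 (mod 19); (12|19)=-1, (6|19)=+1; sign (−1)^1·-1^1·+1^1 = +1.
(a,b)_5: α=-2, u≡2; β=0, v≡1 (mod 5); (2|5)=-1, (1|5)=+1; sign (−1)^0·-1^0·+1^-2 = +1.
(a,b)_7: α=1, u≡4; β=1, v≡4 (mod 7); (4|7)=+1, (4|7)=+1; sign (−1)^1·+1^1·+1^1 = -1.
(a,b)_3: α=2, u≡2; β=0, v≡1 (mod 3); (2|3)=-1, (1|3)=+1; sign (−1)^0·-1^0·+1^2 = +1.
Ram(45353, 90706) = {7, 31}; no ℚ_7-point on the conic.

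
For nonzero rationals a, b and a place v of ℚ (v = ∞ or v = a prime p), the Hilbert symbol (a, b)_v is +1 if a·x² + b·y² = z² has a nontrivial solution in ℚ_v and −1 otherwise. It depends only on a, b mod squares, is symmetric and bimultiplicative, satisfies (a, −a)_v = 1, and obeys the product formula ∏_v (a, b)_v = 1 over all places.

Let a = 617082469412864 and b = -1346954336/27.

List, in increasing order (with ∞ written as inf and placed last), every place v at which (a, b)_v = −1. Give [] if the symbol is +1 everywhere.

[2, 3, 13, 17]

(a, b) ≡ (119, -30498) mod (ℚ^×)²; places V = {2, 3, 7, 13, 17, 23, ∞}.
(a,b)_2: α=12, β=5; u≡7, v≡7 (mod 8); ε(u)ε(v)=1·1, αω(v)=12·0, βω(u)=5·0; sum ≡ 1  ⇒  -1.
(a,b)_23: α=2, u≡12; β=1, v≡3 (mod 23); (12|23)=+1, (3|23)=+1; sign (−1)^0·+1^1·+1^2 = +1.
(a,b)_13: α=2, u≡7; β=3, v≡5 (mod 13); (7|13)=-1, (5|13)=-1; sign (−1)^0·-1^3·-1^2 = -1.
(a,b)_∞: sgn(119)=+, sgn(-30498)=−, so +1.
(a,b)_7: α=3, u≡3; β=2, v≡4 (mod 7); (3|7)=-1, (4|7)=+1; sign (−1)^0·-1^2·+1^3 = +1.
(a,b)_3: α=0, u≡2; β=-3, v≡1 (mod 3); (2|3)=-1, (1|3)=+1; sign (−1)^0·-1^-3·+1^0 = -1.
(a,b)_17: α=3, u≡6; β=1, v≡4 (mod 17); (6|17)=-1, (4|17)=+1; sign (−1)^0·-1^1·+1^3 = -1.
Ram(119, -30498) = {2, 3, 13, 17}; no ℚ_2-point on the conic.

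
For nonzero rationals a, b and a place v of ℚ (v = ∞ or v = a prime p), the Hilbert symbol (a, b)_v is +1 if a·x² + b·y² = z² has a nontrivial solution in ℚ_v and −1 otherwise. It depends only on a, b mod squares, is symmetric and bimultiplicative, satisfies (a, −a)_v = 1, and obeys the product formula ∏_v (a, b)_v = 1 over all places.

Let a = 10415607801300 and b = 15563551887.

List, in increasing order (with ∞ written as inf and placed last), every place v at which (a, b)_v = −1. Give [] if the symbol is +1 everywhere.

Mod squares: a ≡ 26013, b ≡ 23. Check v ∈ {∞, 2, 3, 5, 13, 23, 29}.
v=2: v_2(a)=2, v_2(b)=0; units ≡ 5, 7 (mod 8); ε·ε+αω+βω = 0·1+2·0+0·1 ≡ 0  ⇒  (a,b)_2 = +1.
v=29: a=29^3·(≡15), b=29^2·(≡5) mod 29; (15|29)=-1, (5|29)=+1; (−1)^{3·2·14}·(-1)^2·(+1)^3 = +1.
v=13: a=13^1·(≡4), b=13^2·(≡10) mod 13; (4|13)=+1, (10|13)=+1; (−1)^{1·2·6}·(+1)^2·(+1)^1 = +1.
v=∞: 26013 > 0 and 23 > 0  ⇒  (a,b)_∞ = +1.
v=3: a=3^3·(≡1), b=3^2·(≡2) mod 3; (1|3)=+1, (2|3)=-1; (−1)^{3·2·1}·(+1)^2·(-1)^3 = -1.
v=23: a=23^3·(≡18), b=23^3·(≡16) mod 23; (18|23)=+1, (16|23)=+1; (−1)^{3·3·11}·(+1)^3·(+1)^3 = -1.
v=5: a=5^2·(≡2), b=5^0·(≡2) mod 5; (2|5)=-1, (2|5)=-1; (−1)^{2·0·2}·(-1)^0·(-1)^2 = +1.
|Ram(26013, 23)| = 2, even; anisotropic at {3, 23}.

[3, 23]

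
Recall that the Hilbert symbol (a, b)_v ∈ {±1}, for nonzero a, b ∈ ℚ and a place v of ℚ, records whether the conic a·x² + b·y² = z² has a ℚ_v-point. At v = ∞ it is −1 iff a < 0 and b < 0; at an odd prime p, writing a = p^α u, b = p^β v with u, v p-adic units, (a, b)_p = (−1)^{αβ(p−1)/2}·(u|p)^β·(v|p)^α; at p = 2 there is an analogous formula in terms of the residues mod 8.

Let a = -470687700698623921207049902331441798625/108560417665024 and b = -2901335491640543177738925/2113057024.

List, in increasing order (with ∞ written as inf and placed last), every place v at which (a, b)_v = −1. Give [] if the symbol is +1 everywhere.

(a, b) ≡ (-3852155, -54653) mod (ℚ^×)²; places V = {2, 3, 5, 11, 13, 17, 19, 23, 31, 41, 43, ∞}.
(a,b)_23: α=3, u≡8; β=2, v≡2 (mod 23); (8|23)=+1, (2|23)=+1; sign (−1)^0·+1^2·+1^3 = +1.
(a,b)_17: α=-2, u≡5; β=-2, v≡1 (mod 17); (5|17)=-1, (1|17)=+1; sign (−1)^0·-1^-2·+1^-2 = +1.
(a,b)_11: α=10, u≡3; β=6, v≡2 (mod 11); (3|11)=+1, (2|11)=-1; sign (−1)^0·+1^6·-1^10 = +1.
(a,b)_13: α=-6, u≡2; β=-4, v≡9 (mod 13); (2|13)=-1, (9|13)=+1; sign (−1)^0·-1^-4·+1^-6 = +1.
(a,b)_19: α=-1, u≡6; β=0, v≡12 (mod 19); (6|19)=+1, (12|19)=-1; sign (−1)^0·+1^0·-1^-1 = -1.
(a,b)_43: α=5, u≡42; β=3, v≡28 (mod 43); (42|43)=-1, (28|43)=-1; sign (−1)^1·-1^3·-1^5 = -1.
(a,b)_31: α=2, u≡26; β=1, v≡8 (mod 31); (26|31)=-1, (8|31)=+1; sign (−1)^0·-1^1·+1^2 = -1.
(a,b)_2: α=-12, β=-8; u≡5, v≡3 (mod 8); ε(u)ε(v)=0·1, αω(v)=-12·1, βω(u)=-8·1; sum ≡ 0  ⇒  +1.
(a,b)_∞: sgn(-3852155)=−, sgn(-54653)=−, so -1.
(a,b)_5: α=3, u≡4; β=2, v≡2 (mod 5); (4|5)=+1, (2|5)=-1; sign (−1)^0·+1^2·-1^3 = -1.
(a,b)_3: α=6, u≡1; β=6, v≡1 (mod 3); (1|3)=+1, (1|3)=+1; sign (−1)^0·+1^6·+1^6 = +1.
(a,b)_41: α=5, u≡29; β=3, v≡37 (mod 41); (29|41)=-1, (37|41)=+1; sign (−1)^0·-1^3·+1^5 = -1.
|Ram(-3852155, -54653)| = 6, even; anisotropic at {5, 19, 31, 41, 43, ∞}.

[5, 19, 31, 41, 43, inf]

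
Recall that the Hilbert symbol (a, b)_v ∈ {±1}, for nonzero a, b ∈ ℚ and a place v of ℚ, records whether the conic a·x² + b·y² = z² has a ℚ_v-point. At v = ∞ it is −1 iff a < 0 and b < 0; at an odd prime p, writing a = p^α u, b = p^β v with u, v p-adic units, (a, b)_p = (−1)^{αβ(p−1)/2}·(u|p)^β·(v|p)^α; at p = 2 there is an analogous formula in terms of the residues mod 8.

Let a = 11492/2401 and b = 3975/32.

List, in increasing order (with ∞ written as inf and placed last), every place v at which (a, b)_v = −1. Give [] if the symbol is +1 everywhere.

Mod squares: a ≡ 17, b ≡ 318. Check v ∈ {∞, 2, 3, 5, 7, 13, 17, 53}.
v=3: a=3^0·(≡2), b=3^1·(≡1) mod 3; (2|3)=-1, (1|3)=+1; (−1)^{0·1·1}·(-1)^1·(+1)^0 = -1.
v=17: a=17^1·(≡16), b=17^0·(≡10) mod 17; (16|17)=+1, (10|17)=-1; (−1)^{1·0·8}·(+1)^0·(-1)^1 = -1.
v=7: a=7^-4·(≡5), b=7^0·(≡5) mod 7; (5|7)=-1, (5|7)=-1; (−1)^{-4·0·3}·(-1)^0·(-1)^-4 = +1.
v=5: a=5^0·(≡2), b=5^2·(≡2) mod 5; (2|5)=-1, (2|5)=-1; (−1)^{0·2·2}·(-1)^2·(-1)^0 = +1.
v=∞: 17 > 0 and 318 > 0  ⇒  (a,b)_∞ = +1.
v=2: v_2(a)=2, v_2(b)=-5; units ≡ 1, 7 (mod 8); ε·ε+αω+βω = 0·1+2·0+-5·0 ≡ 0  ⇒  (a,b)_2 = +1.
v=53: a=53^0·(≡16), b=53^1·(≡4) mod 53; (16|53)=+1, (4|53)=+1; (−1)^{0·1·26}·(+1)^1·(+1)^0 = +1.
v=13: a=13^2·(≡9), b=13^0·(≡6) mod 13; (9|13)=+1, (6|13)=-1; (−1)^{2·0·6}·(+1)^0·(-1)^2 = +1.
Ram(17, 318) = {3, 17}; no ℚ_3-point on the conic.

[3, 17]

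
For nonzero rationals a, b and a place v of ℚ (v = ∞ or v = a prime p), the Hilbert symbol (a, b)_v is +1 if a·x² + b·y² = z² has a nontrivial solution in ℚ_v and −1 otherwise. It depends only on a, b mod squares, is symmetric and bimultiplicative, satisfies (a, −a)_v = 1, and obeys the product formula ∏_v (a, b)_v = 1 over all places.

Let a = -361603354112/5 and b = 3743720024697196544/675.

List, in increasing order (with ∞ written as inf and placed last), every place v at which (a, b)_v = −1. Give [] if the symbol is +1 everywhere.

[3, 5, 13, 17]

Mod squares: a ≡ -24310, b ≡ 663. Check v ∈ {∞, 2, 3, 5, 7, 11, 13, 17}.
v=3: a=3^0·(≡2), b=3^-3·(≡2) mod 3; (2|3)=-1, (2|3)=-1; (−1)^{0·-3·1}·(-1)^-3·(-1)^0 = -1.
v=13: a=13^1·(≡2), b=13^1·(≡4) mod 13; (2|13)=-1, (4|13)=+1; (−1)^{1·1·6}·(-1)^1·(+1)^1 = -1.
v=5: a=5^-1·(≡3), b=5^-2·(≡2) mod 5; (3|5)=-1, (2|5)=-1; (−1)^{-1·-2·2}·(-1)^-2·(-1)^-1 = -1.
v=∞: -24310 < 0 and 663 > 0  ⇒  (a,b)_∞ = +1.
v=11: a=11^3·(≡3), b=11^4·(≡1) mod 11; (3|11)=+1, (1|11)=+1; (−1)^{3·4·5}·(+1)^4·(+1)^3 = +1.
v=17: a=17^1·(≡15), b=17^1·(≡14) mod 17; (15|17)=+1, (14|17)=-1; (−1)^{1·1·8}·(+1)^1·(-1)^1 = -1.
v=2: v_2(a)=9, v_2(b)=12; units ≡ 5, 7 (mod 8); ε·ε+αω+βω = 0·1+9·0+12·1 ≡ 0  ⇒  (a,b)_2 = +1.
v=7: a=7^4·(≡2), b=7^10·(≡3) mod 7; (2|7)=+1, (3|7)=-1; (−1)^{4·10·3}·(+1)^10·(-1)^4 = +1.
Ram(-24310, 663) = {3, 5, 13, 17}; no ℚ_3-point on the conic.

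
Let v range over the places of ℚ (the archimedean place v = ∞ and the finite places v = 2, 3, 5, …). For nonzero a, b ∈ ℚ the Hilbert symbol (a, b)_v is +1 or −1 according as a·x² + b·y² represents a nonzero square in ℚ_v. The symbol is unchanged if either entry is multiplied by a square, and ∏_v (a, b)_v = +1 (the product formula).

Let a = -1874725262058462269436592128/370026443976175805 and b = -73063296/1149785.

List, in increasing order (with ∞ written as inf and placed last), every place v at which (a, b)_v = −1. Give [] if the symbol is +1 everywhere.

[3, 13, 29, inf]

Mod squares: a ≡ -15, b ≡ -11310. Check v ∈ {∞, 2, 3, 5, 7, 11, 13, 19, 29}.
v=19: a=19^-4·(≡11), b=19^-2·(≡18) mod 19; (11|19)=+1, (18|19)=-1; (−1)^{-4·-2·9}·(+1)^-2·(-1)^-4 = +1.
v=29: a=29^2·(≡15), b=29^1·(≡7) mod 29; (15|29)=-1, (7|29)=+1; (−1)^{2·1·14}·(-1)^1·(+1)^2 = -1.
v=3: a=3^29·(≡1), b=3^9·(≡1) mod 3; (1|3)=+1, (1|3)=+1; (−1)^{29·9·1}·(+1)^9·(+1)^29 = -1.
v=2: v_2(a)=28, v_2(b)=7; units ≡ 1, 1 (mod 8); ε·ε+αω+βω = 0·0+28·0+7·0 ≡ 0  ⇒  (a,b)_2 = +1.
v=∞: -15 < 0 and -11310 < 0  ⇒  (a,b)_∞ = -1.
v=7: a=7^-6·(≡5), b=7^-2·(≡2) mod 7; (5|7)=-1, (2|7)=+1; (−1)^{-6·-2·3}·(-1)^-2·(+1)^-6 = +1.
v=13: a=13^-6·(≡6), b=13^-1·(≡1) mod 13; (6|13)=-1, (1|13)=+1; (−1)^{-6·-1·6}·(-1)^-1·(+1)^-6 = -1.
v=11: a=11^2·(≡10), b=11^0·(≡9) mod 11; (10|11)=-1, (9|11)=+1; (−1)^{2·0·5}·(-1)^0·(+1)^2 = +1.
v=5: a=5^-1·(≡2), b=5^-1·(≡2) mod 5; (2|5)=-1, (2|5)=-1; (−1)^{-1·-1·2}·(-1)^-1·(-1)^-1 = +1.
|Ram(-15, -11310)| = 4, even; anisotropic at {3, 13, 29, ∞}.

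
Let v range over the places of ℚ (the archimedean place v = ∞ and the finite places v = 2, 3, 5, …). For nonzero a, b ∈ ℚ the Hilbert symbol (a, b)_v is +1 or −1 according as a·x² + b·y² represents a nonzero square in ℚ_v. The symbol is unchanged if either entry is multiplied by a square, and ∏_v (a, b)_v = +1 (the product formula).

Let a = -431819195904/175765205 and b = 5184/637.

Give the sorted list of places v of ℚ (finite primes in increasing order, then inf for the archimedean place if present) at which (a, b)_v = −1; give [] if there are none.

Mod squares: a ≡ -30, b ≡ 13. Check v ∈ {∞, 2, 3, 5, 7, 11, 13, 23}.
v=11: a=11^-4·(≡9), b=11^0·(≡8) mod 11; (9|11)=+1, (8|11)=-1; (−1)^{-4·0·5}·(+1)^0·(-1)^-4 = +1.
v=2: v_2(a)=9, v_2(b)=6; units ≡ 1, 5 (mod 8); ε·ε+αω+βω = 0·0+9·1+6·0 ≡ 1  ⇒  (a,b)_2 = -1.
v=7: a=7^-4·(≡5), b=7^-2·(≡3) mod 7; (5|7)=-1, (3|7)=-1; (−1)^{-4·-2·3}·(-1)^-2·(-1)^-4 = +1.
v=23: a=23^2·(≡13), b=23^0·(≡2) mod 23; (13|23)=+1, (2|23)=+1; (−1)^{2·0·11}·(+1)^0·(+1)^2 = +1.
v=5: a=5^-1·(≡1), b=5^0·(≡2) mod 5; (1|5)=+1, (2|5)=-1; (−1)^{-1·0·2}·(+1)^0·(-1)^-1 = -1.
v=∞: -30 < 0 and 13 > 0  ⇒  (a,b)_∞ = +1.
v=13: a=13^0·(≡12), b=13^-1·(≡1) mod 13; (12|13)=+1, (1|13)=+1; (−1)^{0·-1·6}·(+1)^-1·(+1)^0 = +1.
v=3: a=3^13·(≡2), b=3^4·(≡1) mod 3; (2|3)=-1, (1|3)=+1; (−1)^{13·4·1}·(-1)^4·(+1)^13 = +1.
(-30, 13 / ℚ) ramifies at {2, 5}: a division algebra.

[2, 5]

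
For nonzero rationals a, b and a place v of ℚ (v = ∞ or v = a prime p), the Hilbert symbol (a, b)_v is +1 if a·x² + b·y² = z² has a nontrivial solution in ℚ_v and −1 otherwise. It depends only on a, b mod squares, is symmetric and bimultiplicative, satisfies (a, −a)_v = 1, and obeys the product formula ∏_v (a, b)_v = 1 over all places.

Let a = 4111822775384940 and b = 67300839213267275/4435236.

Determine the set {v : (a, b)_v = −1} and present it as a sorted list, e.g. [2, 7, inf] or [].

[2, 3, 11, 17]

(a, b) ≡ (33915, 11) mod (ℚ^×)²; places V = {2, 3, 5, 7, 11, 13, 17, 19, 37, ∞}.
(a,b)_19: α=3, u≡14; β=2, v≡16 (mod 19); (14|19)=-1, (16|19)=+1; sign (−1)^0·-1^2·+1^3 = +1.
(a,b)_7: α=5, u≡1; β=2, v≡4 (mod 7); (1|7)=+1, (4|7)=+1; sign (−1)^0·+1^2·+1^5 = +1.
(a,b)_17: α=3, u≡3; β=4, v≡11 (mod 17); (3|17)=-1, (11|17)=-1; sign (−1)^0·-1^4·-1^3 = -1.
(a,b)_2: α=2, β=-2; u≡3, v≡3 (mod 8); ε(u)ε(v)=1·1, αω(v)=2·1, βω(u)=-2·1; sum ≡ 1  ⇒  -1.
(a,b)_37: α=0, u≡2; β=2, v≡11 (mod 37); (2|37)=-1, (11|37)=+1; sign (−1)^0·-1^2·+1^0 = +1.
(a,b)_5: α=1, u≡3; β=2, v≡1 (mod 5); (3|5)=-1, (1|5)=+1; sign (−1)^0·-1^2·+1^1 = +1.
(a,b)_∞: sgn(33915)=+, sgn(11)=+, so +1.
(a,b)_13: α=0, u≡5; β=-2, v≡7 (mod 13); (5|13)=-1, (7|13)=-1; sign (−1)^0·-1^-2·-1^0 = +1.
(a,b)_11: α=2, u≡10; β=3, v≡1 (mod 11); (10|11)=-1, (1|11)=+1; sign (−1)^0·-1^3·+1^2 = -1.
(a,b)_3: α=1, u≡1; β=-8, v≡2 (mod 3); (1|3)=+1, (2|3)=-1; sign (−1)^0·+1^-8·-1^1 = -1.
Ram(33915, 11) = {2, 3, 11, 17}; no ℚ_2-point on the conic.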